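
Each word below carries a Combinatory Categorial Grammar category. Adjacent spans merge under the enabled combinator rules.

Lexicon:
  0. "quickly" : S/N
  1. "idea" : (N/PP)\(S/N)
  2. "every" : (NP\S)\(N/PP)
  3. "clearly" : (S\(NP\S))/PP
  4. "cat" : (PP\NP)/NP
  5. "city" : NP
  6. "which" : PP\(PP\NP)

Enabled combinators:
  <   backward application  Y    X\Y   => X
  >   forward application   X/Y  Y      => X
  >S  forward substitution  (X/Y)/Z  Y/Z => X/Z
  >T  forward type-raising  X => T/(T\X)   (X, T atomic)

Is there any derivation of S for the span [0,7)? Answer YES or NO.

YES

[0,7] S   <
  [0,3] NP\S   <
    [0,2] N/PP   <
      [0,1] "quickly" : S/N
      [1,2] "idea" : (N/PP)\(S/N)
    [2,3] "every" : (NP\S)\(N/PP)
  [3,7] S\(NP\S)   >
    [3,4] "clearly" : (S\(NP\S))/PP
    [4,7] PP   <
      [4,6] PP\NP   >
        [4,5] "cat" : (PP\NP)/NP
        [5,6] "city" : NP
      [6,7] "which" : PP\(PP\NP)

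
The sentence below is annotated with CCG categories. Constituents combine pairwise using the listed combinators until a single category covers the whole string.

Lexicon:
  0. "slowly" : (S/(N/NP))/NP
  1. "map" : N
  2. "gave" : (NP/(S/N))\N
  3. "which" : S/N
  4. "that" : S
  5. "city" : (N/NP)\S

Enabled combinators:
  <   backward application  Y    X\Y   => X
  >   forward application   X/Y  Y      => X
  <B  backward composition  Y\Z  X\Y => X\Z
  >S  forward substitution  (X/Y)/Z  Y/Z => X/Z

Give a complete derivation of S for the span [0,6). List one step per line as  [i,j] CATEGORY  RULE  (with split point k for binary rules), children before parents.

[0,1] (S/(N/NP))/NP  lex  "slowly"
[1,2] N  lex  "map"
[2,3] (NP/(S/N))\N  lex  "gave"
[1,3] NP/(S/N)  <  k=2
[3,4] S/N  lex  "which"
[1,4] NP  >  k=3
[0,4] S/(N/NP)  >  k=1
[4,5] S  lex  "that"
[5,6] (N/NP)\S  lex  "city"
[4,6] N/NP  <  k=5
[0,6] S  >  k=4

[0,6] S   >
  [0,4] S/(N/NP)   >
    [0,1] "slowly" : (S/(N/NP))/NP
    [1,4] NP   >
      [1,3] NP/(S/N)   <
        [1,2] "map" : N
        [2,3] "gave" : (NP/(S/N))\N
      [3,4] "which" : S/N
  [4,6] N/NP   <
    [4,5] "that" : S
    [5,6] "city" : (N/NP)\S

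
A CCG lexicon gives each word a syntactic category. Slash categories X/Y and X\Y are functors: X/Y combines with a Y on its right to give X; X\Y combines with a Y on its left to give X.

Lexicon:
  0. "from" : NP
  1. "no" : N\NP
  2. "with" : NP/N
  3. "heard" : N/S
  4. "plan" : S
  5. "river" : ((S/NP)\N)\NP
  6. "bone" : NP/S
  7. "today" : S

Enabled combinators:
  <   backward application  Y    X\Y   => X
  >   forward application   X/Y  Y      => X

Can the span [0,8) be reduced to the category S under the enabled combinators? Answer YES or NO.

[0,8] S   >
  [0,6] S/NP   <
    [0,2] N   <
      [0,1] "from" : NP
      [1,2] "no" : N\NP
    [2,6] (S/NP)\N   <
      [2,5] NP   >
        [2,3] "with" : NP/N
        [3,5] N   >
          [3,4] "heard" : N/S
          [4,5] "plan" : S
      [5,6] "river" : ((S/NP)\N)\NP
  [6,8] NP   >
    [6,7] "bone" : NP/S
    [7,8] "today" : S

YES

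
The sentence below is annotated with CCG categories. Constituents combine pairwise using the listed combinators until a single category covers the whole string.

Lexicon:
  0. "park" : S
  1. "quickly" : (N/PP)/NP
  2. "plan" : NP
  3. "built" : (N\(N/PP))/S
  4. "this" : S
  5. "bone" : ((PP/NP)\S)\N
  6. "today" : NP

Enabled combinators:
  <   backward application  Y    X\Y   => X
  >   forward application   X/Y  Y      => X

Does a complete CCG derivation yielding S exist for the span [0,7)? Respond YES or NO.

NO

S (N/PP)/NP NP (N\(N/PP))/S S ((PP/NP)\S)\N NP
CKY chart[0,7] = {PP}; S ∉ chart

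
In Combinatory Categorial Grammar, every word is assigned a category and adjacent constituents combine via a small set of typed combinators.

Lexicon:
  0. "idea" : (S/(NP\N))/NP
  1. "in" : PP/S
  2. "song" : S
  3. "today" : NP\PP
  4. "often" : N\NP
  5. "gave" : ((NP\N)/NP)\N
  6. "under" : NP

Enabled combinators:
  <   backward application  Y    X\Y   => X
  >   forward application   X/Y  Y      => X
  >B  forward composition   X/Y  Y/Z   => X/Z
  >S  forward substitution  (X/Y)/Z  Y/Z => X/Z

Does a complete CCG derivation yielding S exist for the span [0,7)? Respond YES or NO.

YES

[0,7] S   >
  [0,6] S/NP   >S
    [0,1] "idea" : (S/(NP\N))/NP
    [1,6] (NP\N)/NP   <
      [1,5] N   <
        [1,4] NP   <
          [1,3] PP   >
            [1,2] "in" : PP/S
            [2,3] "song" : S
          [3,4] "today" : NP\PP
        [4,5] "often" : N\NP
      [5,6] "gave" : ((NP\N)/NP)\N
  [6,7] "under" : NP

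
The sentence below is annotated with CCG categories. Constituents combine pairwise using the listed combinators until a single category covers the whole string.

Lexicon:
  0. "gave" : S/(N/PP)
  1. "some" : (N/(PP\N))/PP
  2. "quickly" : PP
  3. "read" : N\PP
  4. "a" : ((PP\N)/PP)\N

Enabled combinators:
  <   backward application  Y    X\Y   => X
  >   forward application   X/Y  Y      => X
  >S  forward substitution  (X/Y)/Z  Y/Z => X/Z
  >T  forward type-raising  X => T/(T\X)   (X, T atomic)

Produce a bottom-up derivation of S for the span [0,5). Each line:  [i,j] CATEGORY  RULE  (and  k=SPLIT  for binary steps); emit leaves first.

[0,5] S   >
  [0,1] "gave" : S/(N/PP)
  [1,5] N/PP   >S
    [1,2] "some" : (N/(PP\N))/PP
    [2,5] (PP\N)/PP   <
      [2,4] N   <
        [2,3] "quickly" : PP
        [3,4] "read" : N\PP
      [4,5] "a" : ((PP\N)/PP)\N

[0,1] S/(N/PP)  lex  "gave"
[1,2] (N/(PP\N))/PP  lex  "some"
[2,3] PP  lex  "quickly"
[3,4] N\PP  lex  "read"
[2,4] N  <  k=3
[4,5] ((PP\N)/PP)\N  lex  "a"
[2,5] (PP\N)/PP  <  k=4
[1,5] N/PP  >S  k=2
[0,5] S  >  k=1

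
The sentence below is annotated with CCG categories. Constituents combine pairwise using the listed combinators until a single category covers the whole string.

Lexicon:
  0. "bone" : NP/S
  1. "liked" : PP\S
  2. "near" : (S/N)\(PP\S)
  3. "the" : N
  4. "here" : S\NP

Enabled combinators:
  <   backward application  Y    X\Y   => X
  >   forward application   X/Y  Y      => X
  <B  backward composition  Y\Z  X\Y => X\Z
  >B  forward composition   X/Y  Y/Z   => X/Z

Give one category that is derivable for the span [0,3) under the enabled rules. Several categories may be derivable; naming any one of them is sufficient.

NP/N

[0,5] S   <
  [0,4] NP   >
    [0,3] NP/N   >B
      [0,1] "bone" : NP/S
      [1,3] S/N   <
        [1,2] "liked" : PP\S
        [2,3] "near" : (S/N)\(PP\S)
    [3,4] "the" : N
  [4,5] "here" : S\NP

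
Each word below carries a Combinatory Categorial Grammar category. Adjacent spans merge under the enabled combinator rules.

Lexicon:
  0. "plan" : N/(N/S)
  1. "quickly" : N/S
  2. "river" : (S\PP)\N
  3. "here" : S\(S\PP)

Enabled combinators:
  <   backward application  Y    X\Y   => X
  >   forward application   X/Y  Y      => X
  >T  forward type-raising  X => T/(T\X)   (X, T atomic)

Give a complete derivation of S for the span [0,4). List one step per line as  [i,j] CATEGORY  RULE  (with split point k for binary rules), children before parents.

[0,1] N/(N/S)  lex  "plan"
[1,2] N/S  lex  "quickly"
[0,2] N  >  k=1
[2,3] (S\PP)\N  lex  "river"
[0,3] S\PP  <  k=2
[3,4] S\(S\PP)  lex  "here"
[0,4] S  <  k=3

[0,4] S   <
  [0,3] S\PP   <
    [0,2] N   >
      [0,1] "plan" : N/(N/S)
      [1,2] "quickly" : N/S
    [2,3] "river" : (S\PP)\N
  [3,4] "here" : S\(S\PP)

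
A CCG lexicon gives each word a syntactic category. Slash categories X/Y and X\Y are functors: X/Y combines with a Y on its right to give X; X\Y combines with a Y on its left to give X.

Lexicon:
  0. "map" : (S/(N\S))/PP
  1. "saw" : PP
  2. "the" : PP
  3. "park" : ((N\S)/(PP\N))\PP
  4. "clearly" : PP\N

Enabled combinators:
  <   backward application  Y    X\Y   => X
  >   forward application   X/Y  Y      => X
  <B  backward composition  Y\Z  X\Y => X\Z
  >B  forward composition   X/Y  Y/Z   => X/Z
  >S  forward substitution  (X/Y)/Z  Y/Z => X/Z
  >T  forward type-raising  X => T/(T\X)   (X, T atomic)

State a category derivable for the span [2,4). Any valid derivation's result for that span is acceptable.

[0,5] S   >
  [0,2] S/(N\S)   >
    [0,1] "map" : (S/(N\S))/PP
    [1,2] "saw" : PP
  [2,5] N\S   >
    [2,4] (N\S)/(PP\N)   <
      [2,3] "the" : PP
      [3,4] "park" : ((N\S)/(PP\N))\PP
    [4,5] "clearly" : PP\N

(N\S)/(PP\N)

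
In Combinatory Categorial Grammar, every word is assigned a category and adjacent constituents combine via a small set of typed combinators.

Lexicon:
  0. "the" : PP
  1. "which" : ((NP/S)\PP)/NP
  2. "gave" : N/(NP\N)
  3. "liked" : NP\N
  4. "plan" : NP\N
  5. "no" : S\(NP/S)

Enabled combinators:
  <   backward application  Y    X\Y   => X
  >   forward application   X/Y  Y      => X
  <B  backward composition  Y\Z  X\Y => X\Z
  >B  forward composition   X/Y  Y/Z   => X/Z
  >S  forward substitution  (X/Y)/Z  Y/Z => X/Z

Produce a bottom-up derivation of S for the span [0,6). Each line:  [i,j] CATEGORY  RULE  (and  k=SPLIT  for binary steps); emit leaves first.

[0,6] S   <
  [0,1] "the" : PP
  [1,6] S\PP   <B
    [1,5] (NP/S)\PP   >
      [1,2] "which" : ((NP/S)\PP)/NP
      [2,5] NP   <
        [2,4] N   >
          [2,3] "gave" : N/(NP\N)
          [3,4] "liked" : NP\N
        [4,5] "plan" : NP\N
    [5,6] "no" : S\(NP/S)

[0,1] PP  lex  "the"
[1,2] ((NP/S)\PP)/NP  lex  "which"
[2,3] N/(NP\N)  lex  "gave"
[3,4] NP\N  lex  "liked"
[2,4] N  >  k=3
[4,5] NP\N  lex  "plan"
[2,5] NP  <  k=4
[1,5] (NP/S)\PP  >  k=2
[5,6] S\(NP/S)  lex  "no"
[1,6] S\PP  <B  k=5
[0,6] S  <  k=1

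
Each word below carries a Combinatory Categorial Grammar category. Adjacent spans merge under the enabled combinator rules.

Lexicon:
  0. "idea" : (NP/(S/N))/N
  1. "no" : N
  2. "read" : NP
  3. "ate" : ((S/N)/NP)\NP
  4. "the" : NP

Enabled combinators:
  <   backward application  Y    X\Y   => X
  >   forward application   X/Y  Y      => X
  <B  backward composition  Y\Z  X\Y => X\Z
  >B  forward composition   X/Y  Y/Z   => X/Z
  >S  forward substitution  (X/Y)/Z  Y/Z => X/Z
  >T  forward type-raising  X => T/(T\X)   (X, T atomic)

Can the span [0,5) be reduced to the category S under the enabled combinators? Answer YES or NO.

(NP/(S/N))/N N NP ((S/N)/NP)\NP NP
CKY chart[0,5] = {N/(N\NP), NP, NP/(NP\NP), PP/(PP\NP), S/(S\NP)}; S ∉ chart

NO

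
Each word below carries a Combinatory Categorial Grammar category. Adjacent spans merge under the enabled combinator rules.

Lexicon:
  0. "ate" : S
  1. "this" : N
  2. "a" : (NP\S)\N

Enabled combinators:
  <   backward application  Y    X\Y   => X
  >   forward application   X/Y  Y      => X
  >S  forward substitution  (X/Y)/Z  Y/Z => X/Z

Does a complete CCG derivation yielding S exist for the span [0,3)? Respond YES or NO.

NO

S N (NP\S)\N
CKY chart[0,3] = {NP}; S ∉ chart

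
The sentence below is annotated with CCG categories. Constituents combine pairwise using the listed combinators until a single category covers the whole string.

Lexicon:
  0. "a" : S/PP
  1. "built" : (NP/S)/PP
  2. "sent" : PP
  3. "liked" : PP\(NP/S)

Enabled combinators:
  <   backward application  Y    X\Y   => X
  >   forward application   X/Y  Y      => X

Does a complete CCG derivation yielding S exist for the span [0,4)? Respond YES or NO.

[0,4] S   >
  [0,1] "a" : S/PP
  [1,4] PP   <
    [1,3] NP/S   >
      [1,2] "built" : (NP/S)/PP
      [2,3] "sent" : PP
    [3,4] "liked" : PP\(NP/S)

YES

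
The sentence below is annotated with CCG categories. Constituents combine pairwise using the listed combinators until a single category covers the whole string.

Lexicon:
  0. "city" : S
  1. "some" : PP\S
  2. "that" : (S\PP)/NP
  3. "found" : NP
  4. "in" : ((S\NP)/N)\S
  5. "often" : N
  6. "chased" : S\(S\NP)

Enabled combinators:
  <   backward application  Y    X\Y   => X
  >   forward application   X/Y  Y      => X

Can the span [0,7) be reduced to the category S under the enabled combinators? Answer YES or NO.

[0,7] S   <
  [0,6] S\NP   >
    [0,5] (S\NP)/N   <
      [0,4] S   <
        [0,2] PP   <
          [0,1] "city" : S
          [1,2] "some" : PP\S
        [2,4] S\PP   >
          [2,3] "that" : (S\PP)/NP
          [3,4] "found" : NP
      [4,5] "in" : ((S\NP)/N)\S
    [5,6] "often" : N
  [6,7] "chased" : S\(S\NP)

YES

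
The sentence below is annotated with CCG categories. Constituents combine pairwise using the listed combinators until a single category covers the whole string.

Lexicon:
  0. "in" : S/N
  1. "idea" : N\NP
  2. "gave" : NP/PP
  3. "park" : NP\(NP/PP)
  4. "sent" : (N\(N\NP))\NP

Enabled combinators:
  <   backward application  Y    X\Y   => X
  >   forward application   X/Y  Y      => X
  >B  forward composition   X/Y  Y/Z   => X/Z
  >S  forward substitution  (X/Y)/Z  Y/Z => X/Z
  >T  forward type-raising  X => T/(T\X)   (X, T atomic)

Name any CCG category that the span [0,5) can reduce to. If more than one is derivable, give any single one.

[0,5] S   >
  [0,1] "in" : S/N
  [1,5] N   <
    [1,2] "idea" : N\NP
    [2,5] N\(N\NP)   <
      [2,4] NP   <
        [2,3] "gave" : NP/PP
        [3,4] "park" : NP\(NP/PP)
      [4,5] "sent" : (N\(N\NP))\NP

S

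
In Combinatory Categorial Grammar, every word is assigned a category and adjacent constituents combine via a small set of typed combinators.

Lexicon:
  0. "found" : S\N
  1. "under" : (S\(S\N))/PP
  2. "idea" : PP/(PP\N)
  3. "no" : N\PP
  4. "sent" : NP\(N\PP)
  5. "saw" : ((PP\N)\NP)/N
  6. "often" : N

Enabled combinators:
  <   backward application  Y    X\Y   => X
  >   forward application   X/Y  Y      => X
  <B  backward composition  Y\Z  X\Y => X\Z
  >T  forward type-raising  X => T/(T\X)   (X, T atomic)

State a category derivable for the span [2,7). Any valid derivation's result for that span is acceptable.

[0,7] S   <
  [0,1] "found" : S\N
  [1,7] S\(S\N)   >
    [1,2] "under" : (S\(S\N))/PP
    [2,7] PP   >
      [2,3] "idea" : PP/(PP\N)
      [3,7] PP\N   <
        [3,5] NP   <
          [3,4] "no" : N\PP
          [4,5] "sent" : NP\(N\PP)
        [5,7] (PP\N)\NP   >
          [5,6] "saw" : ((PP\N)\NP)/N
          [6,7] "often" : N

PP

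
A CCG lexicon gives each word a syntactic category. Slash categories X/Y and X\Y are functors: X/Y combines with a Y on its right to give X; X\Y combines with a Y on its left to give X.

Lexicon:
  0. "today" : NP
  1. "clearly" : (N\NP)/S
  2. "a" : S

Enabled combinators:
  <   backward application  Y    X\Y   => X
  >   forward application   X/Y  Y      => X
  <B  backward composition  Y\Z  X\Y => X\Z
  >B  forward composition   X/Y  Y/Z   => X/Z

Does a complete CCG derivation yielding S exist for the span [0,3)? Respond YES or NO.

NP (N\NP)/S S
CKY chart[0,3] = {N}; S ∉ chart

NO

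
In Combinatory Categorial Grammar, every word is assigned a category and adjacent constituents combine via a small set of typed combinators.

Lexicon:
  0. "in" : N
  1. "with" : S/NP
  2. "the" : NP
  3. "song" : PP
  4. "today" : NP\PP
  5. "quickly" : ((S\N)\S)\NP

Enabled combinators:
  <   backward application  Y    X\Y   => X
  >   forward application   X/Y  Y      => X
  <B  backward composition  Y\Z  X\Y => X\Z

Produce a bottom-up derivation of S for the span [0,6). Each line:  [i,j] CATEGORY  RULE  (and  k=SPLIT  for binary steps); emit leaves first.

[0,1] N  lex  "in"
[1,2] S/NP  lex  "with"
[2,3] NP  lex  "the"
[1,3] S  >  k=2
[3,4] PP  lex  "song"
[4,5] NP\PP  lex  "today"
[3,5] NP  <  k=4
[5,6] ((S\N)\S)\NP  lex  "quickly"
[3,6] (S\N)\S  <  k=5
[1,6] S\N  <  k=3
[0,6] S  <  k=1

[0,6] S   <
  [0,1] "in" : N
  [1,6] S\N   <
    [1,3] S   >
      [1,2] "with" : S/NP
      [2,3] "the" : NP
    [3,6] (S\N)\S   <
      [3,5] NP   <
        [3,4] "song" : PP
        [4,5] "today" : NP\PP
      [5,6] "quickly" : ((S\N)\S)\NP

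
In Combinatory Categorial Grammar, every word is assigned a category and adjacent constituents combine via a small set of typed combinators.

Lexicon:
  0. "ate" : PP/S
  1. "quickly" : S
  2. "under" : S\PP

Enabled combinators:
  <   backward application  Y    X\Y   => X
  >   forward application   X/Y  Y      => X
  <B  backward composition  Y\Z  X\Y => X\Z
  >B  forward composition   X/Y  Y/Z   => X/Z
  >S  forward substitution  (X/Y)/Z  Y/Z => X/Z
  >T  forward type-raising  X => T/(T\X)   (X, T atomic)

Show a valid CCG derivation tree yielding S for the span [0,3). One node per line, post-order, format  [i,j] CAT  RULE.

[0,3] S   <
  [0,2] PP   >
    [0,1] "ate" : PP/S
    [1,2] "quickly" : S
  [2,3] "under" : S\PP

[0,1] PP/S  lex  "ate"
[1,2] S  lex  "quickly"
[0,2] PP  >  k=1
[2,3] S\PP  lex  "under"
[0,3] S  <  k=2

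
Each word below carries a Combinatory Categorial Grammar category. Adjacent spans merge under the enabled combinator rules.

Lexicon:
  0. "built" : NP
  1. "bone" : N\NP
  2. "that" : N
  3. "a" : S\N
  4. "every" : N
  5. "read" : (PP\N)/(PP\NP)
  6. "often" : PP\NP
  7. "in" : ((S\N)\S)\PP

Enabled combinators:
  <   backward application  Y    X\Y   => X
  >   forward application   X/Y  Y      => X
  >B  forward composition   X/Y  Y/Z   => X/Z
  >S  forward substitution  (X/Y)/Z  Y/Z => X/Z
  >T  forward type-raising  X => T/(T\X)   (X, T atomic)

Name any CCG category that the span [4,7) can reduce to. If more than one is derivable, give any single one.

[0,8] S   <
  [0,2] N   >
    [0,1] N/(N\NP)   >T
      [0,1] "built" : NP
    [1,2] "bone" : N\NP
  [2,8] S\N   <
    [2,4] S   >
      [2,3] S/(S\N)   >T
        [2,3] "that" : N
      [3,4] "a" : S\N
    [4,8] (S\N)\S   <
      [4,7] PP   >
        [4,5] PP/(PP\N)   >T
          [4,5] "every" : N
        [5,7] PP\N   >
          [5,6] "read" : (PP\N)/(PP\NP)
          [6,7] "often" : PP\NP
      [7,8] "in" : ((S\N)\S)\PP

PP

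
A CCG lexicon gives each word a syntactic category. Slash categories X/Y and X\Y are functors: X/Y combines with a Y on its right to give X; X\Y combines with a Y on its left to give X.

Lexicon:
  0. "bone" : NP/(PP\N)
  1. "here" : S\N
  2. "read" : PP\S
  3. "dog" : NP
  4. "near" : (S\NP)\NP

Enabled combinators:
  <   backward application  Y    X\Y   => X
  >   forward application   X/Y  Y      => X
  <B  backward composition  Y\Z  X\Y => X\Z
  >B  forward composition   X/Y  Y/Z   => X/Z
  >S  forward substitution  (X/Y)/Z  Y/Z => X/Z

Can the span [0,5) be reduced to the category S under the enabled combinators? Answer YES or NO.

YES

[0,5] S   <
  [0,3] NP   >
    [0,1] "bone" : NP/(PP\N)
    [1,3] PP\N   <B
      [1,2] "here" : S\N
      [2,3] "read" : PP\S
  [3,5] S\NP   <
    [3,4] "dog" : NP
    [4,5] "near" : (S\NP)\NP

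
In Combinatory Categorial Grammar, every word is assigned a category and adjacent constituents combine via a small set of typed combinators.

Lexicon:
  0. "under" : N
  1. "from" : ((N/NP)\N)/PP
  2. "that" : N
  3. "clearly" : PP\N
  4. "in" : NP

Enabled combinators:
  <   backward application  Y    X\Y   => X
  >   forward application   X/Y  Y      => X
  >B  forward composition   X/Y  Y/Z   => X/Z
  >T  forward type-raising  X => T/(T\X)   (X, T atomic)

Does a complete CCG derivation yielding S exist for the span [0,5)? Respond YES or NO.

NO

N ((N/NP)\N)/PP N PP\N NP
CKY chart[0,5] = {N, N/(NP\NP), N/(N\N), NP/(NP\N), PP/(PP\N), S/(S\N)}; S ∉ chart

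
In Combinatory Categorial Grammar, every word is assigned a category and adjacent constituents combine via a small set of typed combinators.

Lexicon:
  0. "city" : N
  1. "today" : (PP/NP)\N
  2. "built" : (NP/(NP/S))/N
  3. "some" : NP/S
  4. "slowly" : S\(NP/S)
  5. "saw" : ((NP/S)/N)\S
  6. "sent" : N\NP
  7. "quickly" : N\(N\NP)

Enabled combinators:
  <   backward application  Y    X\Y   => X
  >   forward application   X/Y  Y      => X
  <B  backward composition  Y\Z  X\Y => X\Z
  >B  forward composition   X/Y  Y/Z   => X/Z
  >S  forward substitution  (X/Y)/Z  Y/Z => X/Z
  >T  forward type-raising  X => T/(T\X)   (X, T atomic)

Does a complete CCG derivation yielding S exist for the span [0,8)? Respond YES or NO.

NO

N (PP/NP)\N (NP/(NP/S))/N NP/S S\(NP/S) ((NP/S)/N)\S N\NP N\(N\NP)
CKY chart[0,8] = {N/(N\PP), NP/(NP\PP), PP, PP/(NP\NP), PP/(N\N), PP/(PP\PP), S/(S\PP)}; S ∉ chart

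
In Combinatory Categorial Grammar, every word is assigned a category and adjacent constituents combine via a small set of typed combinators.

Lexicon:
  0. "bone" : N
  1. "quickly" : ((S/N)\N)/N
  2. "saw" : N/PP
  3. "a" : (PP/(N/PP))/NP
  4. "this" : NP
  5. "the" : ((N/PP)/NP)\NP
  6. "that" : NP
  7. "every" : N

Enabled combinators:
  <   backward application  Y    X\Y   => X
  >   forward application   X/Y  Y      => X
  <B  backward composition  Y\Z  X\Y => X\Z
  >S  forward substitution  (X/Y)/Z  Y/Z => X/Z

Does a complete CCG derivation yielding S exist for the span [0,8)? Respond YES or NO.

[0,8] S   >
  [0,7] S/N   <
    [0,1] "bone" : N
    [1,7] (S/N)\N   >
      [1,2] "quickly" : ((S/N)\N)/N
      [2,7] N   >
        [2,3] "saw" : N/PP
        [3,7] PP   >
          [3,6] PP/NP   >S
            [3,4] "a" : (PP/(N/PP))/NP
            [4,6] (N/PP)/NP   <
              [4,5] "this" : NP
              [5,6] "the" : ((N/PP)/NP)\NP
          [6,7] "that" : NP
  [7,8] "every" : N

YES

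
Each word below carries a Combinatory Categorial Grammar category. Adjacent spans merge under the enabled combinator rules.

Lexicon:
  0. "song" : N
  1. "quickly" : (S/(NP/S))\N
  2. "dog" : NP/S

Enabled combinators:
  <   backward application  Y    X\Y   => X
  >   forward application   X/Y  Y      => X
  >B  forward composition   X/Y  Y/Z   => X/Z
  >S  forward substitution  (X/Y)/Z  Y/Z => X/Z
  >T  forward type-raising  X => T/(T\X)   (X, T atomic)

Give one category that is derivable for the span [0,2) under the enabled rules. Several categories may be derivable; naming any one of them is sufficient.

S/(NP/S)

[0,3] S   >
  [0,2] S/(NP/S)   <
    [0,1] "song" : N
    [1,2] "quickly" : (S/(NP/S))\N
  [2,3] "dog" : NP/S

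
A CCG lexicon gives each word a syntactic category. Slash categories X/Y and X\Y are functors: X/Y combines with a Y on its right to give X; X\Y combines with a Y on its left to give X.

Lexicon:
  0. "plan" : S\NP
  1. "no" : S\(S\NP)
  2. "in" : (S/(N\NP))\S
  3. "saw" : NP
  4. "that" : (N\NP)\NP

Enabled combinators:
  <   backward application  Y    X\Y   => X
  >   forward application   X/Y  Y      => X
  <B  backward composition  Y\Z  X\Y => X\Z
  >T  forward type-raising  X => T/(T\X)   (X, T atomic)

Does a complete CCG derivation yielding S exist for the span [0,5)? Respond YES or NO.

YES

[0,5] S   >
  [0,3] S/(N\NP)   <
    [0,2] S   <
      [0,1] "plan" : S\NP
      [1,2] "no" : S\(S\NP)
    [2,3] "in" : (S/(N\NP))\S
  [3,5] N\NP   <
    [3,4] "saw" : NP
    [4,5] "that" : (N\NP)\NP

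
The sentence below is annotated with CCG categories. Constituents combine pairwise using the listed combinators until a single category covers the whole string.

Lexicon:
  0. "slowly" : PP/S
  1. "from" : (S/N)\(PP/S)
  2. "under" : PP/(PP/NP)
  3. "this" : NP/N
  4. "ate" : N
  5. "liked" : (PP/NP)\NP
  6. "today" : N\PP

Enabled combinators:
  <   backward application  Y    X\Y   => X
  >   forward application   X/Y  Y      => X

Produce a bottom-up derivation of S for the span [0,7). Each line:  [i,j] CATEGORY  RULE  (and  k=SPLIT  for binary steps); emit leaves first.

[0,1] PP/S  lex  "slowly"
[1,2] (S/N)\(PP/S)  lex  "from"
[0,2] S/N  <  k=1
[2,3] PP/(PP/NP)  lex  "under"
[3,4] NP/N  lex  "this"
[4,5] N  lex  "ate"
[3,5] NP  >  k=4
[5,6] (PP/NP)\NP  lex  "liked"
[3,6] PP/NP  <  k=5
[2,6] PP  >  k=3
[6,7] N\PP  lex  "today"
[2,7] N  <  k=6
[0,7] S  >  k=2

[0,7] S   >
  [0,2] S/N   <
    [0,1] "slowly" : PP/S
    [1,2] "from" : (S/N)\(PP/S)
  [2,7] N   <
    [2,6] PP   >
      [2,3] "under" : PP/(PP/NP)
      [3,6] PP/NP   <
        [3,5] NP   >
          [3,4] "this" : NP/N
          [4,5] "ate" : N
        [5,6] "liked" : (PP/NP)\NP
    [6,7] "today" : N\PP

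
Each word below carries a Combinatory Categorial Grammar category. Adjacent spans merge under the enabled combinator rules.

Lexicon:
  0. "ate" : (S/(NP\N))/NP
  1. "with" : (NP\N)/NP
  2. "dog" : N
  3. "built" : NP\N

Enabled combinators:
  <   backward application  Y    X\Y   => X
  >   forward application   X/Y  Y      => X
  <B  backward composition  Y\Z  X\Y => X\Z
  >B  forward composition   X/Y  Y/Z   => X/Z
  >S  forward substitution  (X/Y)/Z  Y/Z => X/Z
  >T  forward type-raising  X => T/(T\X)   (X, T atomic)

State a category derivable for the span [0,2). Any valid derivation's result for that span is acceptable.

[0,4] S   >
  [0,2] S/NP   >S
    [0,1] "ate" : (S/(NP\N))/NP
    [1,2] "with" : (NP\N)/NP
  [2,4] NP   >
    [2,3] NP/(NP\N)   >T
      [2,3] "dog" : N
    [3,4] "built" : NP\N

S/NP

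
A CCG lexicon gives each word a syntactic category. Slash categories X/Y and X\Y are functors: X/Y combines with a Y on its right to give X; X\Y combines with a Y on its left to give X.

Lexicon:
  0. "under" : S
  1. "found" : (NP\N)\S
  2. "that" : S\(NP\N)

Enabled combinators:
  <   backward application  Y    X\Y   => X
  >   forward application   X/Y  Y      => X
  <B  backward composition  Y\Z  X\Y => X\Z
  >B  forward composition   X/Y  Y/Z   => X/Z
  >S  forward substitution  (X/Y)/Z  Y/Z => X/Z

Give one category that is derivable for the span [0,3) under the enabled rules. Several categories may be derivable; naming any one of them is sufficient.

[0,3] S   <
  [0,2] NP\N   <
    [0,1] "under" : S
    [1,2] "found" : (NP\N)\S
  [2,3] "that" : S\(NP\N)

S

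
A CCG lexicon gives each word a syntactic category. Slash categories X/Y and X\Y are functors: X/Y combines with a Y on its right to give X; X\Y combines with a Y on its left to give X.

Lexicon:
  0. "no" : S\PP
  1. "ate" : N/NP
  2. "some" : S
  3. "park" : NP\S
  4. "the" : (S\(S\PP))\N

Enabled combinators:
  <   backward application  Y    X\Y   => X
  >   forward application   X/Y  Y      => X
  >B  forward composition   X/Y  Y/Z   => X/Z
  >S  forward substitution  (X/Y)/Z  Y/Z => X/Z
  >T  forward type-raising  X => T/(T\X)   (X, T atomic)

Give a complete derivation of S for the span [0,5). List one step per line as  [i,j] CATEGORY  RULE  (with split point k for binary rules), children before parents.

[0,1] S\PP  lex  "no"
[1,2] N/NP  lex  "ate"
[2,3] S  lex  "some"
[2,3] NP/(NP\S)  >T
[3,4] NP\S  lex  "park"
[2,4] NP  >  k=3
[1,4] N  >  k=2
[4,5] (S\(S\PP))\N  lex  "the"
[1,5] S\(S\PP)  <  k=4
[0,5] S  <  k=1

[0,5] S   <
  [0,1] "no" : S\PP
  [1,5] S\(S\PP)   <
    [1,4] N   >
      [1,2] "ate" : N/NP
      [2,4] NP   >
        [2,3] NP/(NP\S)   >T
          [2,3] "some" : S
        [3,4] "park" : NP\S
    [4,5] "the" : (S\(S\PP))\N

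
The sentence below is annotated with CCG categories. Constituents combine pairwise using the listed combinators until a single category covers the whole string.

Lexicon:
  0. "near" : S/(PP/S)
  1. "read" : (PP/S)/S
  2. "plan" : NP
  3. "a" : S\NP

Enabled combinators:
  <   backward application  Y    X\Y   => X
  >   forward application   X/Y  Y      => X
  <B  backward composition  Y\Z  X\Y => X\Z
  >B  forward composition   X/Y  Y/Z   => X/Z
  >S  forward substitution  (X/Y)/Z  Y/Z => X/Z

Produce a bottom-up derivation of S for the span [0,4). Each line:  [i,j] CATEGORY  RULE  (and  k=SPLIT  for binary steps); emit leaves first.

[0,4] S   >
  [0,1] "near" : S/(PP/S)
  [1,4] PP/S   >
    [1,2] "read" : (PP/S)/S
    [2,4] S   <
      [2,3] "plan" : NP
      [3,4] "a" : S\NP

[0,1] S/(PP/S)  lex  "near"
[1,2] (PP/S)/S  lex  "read"
[2,3] NP  lex  "plan"
[3,4] S\NP  lex  "a"
[2,4] S  <  k=3
[1,4] PP/S  >  k=2
[0,4] S  >  k=1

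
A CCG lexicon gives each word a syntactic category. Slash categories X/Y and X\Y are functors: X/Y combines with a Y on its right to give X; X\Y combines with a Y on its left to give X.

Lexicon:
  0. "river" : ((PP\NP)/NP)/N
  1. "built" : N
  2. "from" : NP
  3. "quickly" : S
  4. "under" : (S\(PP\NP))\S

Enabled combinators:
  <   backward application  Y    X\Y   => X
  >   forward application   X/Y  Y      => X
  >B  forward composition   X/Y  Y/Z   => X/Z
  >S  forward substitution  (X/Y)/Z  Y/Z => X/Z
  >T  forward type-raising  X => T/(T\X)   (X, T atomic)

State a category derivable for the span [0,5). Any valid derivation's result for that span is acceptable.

[0,5] S   <
  [0,3] PP\NP   >
    [0,2] (PP\NP)/NP   >
      [0,1] "river" : ((PP\NP)/NP)/N
      [1,2] "built" : N
    [2,3] "from" : NP
  [3,5] S\(PP\NP)   <
    [3,4] "quickly" : S
    [4,5] "under" : (S\(PP\NP))\S

S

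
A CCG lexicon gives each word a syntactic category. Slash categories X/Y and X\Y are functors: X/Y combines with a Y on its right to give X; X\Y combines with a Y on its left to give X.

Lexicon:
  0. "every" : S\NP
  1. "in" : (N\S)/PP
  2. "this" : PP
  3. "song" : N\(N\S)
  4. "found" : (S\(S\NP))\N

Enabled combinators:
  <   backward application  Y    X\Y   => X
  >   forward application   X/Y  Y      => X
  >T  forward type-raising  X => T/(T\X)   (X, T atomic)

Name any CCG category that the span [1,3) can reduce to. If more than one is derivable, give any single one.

N\S

[0,5] S   <
  [0,1] "every" : S\NP
  [1,5] S\(S\NP)   <
    [1,4] N   <
      [1,3] N\S   >
        [1,2] "in" : (N\S)/PP
        [2,3] "this" : PP
      [3,4] "song" : N\(N\S)
    [4,5] "found" : (S\(S\NP))\N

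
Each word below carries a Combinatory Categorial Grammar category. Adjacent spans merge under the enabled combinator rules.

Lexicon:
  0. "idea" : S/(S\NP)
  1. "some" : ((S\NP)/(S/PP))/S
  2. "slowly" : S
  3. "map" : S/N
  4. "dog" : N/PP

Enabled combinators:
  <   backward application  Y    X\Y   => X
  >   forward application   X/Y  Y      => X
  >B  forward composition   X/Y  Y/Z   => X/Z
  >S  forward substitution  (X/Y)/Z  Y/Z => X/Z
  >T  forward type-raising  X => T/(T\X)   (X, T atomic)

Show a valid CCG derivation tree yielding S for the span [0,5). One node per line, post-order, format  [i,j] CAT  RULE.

[0,5] S   >
  [0,1] "idea" : S/(S\NP)
  [1,5] S\NP   >
    [1,3] (S\NP)/(S/PP)   >
      [1,2] "some" : ((S\NP)/(S/PP))/S
      [2,3] "slowly" : S
    [3,5] S/PP   >B
      [3,4] "map" : S/N
      [4,5] "dog" : N/PP

[0,1] S/(S\NP)  lex  "idea"
[1,2] ((S\NP)/(S/PP))/S  lex  "some"
[2,3] S  lex  "slowly"
[1,3] (S\NP)/(S/PP)  >  k=2
[3,4] S/N  lex  "map"
[4,5] N/PP  lex  "dog"
[3,5] S/PP  >B  k=4
[1,5] S\NP  >  k=3
[0,5] S  >  k=1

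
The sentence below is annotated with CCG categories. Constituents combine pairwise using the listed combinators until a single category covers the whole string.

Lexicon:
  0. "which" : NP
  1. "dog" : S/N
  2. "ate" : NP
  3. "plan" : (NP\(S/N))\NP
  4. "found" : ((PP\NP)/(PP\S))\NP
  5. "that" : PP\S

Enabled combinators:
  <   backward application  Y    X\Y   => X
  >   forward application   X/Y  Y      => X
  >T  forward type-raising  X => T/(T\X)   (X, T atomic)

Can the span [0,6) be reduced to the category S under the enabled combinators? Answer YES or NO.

NO

NP S/N NP (NP\(S/N))\NP ((PP\NP)/(PP\S))\NP PP\S
CKY chart[0,6] = {N/(N\PP), NP/(NP\PP), PP, PP/(PP\PP), S/(S\PP)}; S ∉ chart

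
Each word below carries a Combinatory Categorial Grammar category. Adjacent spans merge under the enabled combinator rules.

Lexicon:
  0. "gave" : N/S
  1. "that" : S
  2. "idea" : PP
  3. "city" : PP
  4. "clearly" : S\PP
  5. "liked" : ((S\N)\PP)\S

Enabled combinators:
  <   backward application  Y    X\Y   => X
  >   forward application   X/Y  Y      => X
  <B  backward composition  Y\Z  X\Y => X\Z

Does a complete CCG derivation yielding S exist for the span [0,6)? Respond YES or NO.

[0,6] S   <
  [0,2] N   >
    [0,1] "gave" : N/S
    [1,2] "that" : S
  [2,6] S\N   <
    [2,3] "idea" : PP
    [3,6] (S\N)\PP   <
      [3,5] S   <
        [3,4] "city" : PP
        [4,5] "clearly" : S\PP
      [5,6] "liked" : ((S\N)\PP)\S

YES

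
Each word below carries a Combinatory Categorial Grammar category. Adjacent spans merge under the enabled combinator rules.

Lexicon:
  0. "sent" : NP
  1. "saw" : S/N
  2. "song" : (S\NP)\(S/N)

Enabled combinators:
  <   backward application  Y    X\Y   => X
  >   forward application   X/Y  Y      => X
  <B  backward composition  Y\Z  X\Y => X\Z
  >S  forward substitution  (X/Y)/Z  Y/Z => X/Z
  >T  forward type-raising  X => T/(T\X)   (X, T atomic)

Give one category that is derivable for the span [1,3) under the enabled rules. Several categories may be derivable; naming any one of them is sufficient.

[0,3] S   >
  [0,1] S/(S\NP)   >T
    [0,1] "sent" : NP
  [1,3] S\NP   <
    [1,2] "saw" : S/N
    [2,3] "song" : (S\NP)\(S/N)

S\NP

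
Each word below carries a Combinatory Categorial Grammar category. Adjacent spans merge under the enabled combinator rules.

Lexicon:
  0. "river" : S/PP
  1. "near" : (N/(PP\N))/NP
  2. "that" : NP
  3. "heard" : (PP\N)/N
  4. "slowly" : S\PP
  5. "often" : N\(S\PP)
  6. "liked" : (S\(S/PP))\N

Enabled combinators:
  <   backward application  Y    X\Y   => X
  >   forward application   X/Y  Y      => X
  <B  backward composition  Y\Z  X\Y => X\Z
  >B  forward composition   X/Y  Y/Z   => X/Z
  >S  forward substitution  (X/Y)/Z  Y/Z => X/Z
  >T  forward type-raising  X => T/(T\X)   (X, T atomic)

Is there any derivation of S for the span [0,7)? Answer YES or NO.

[0,7] S   <
  [0,1] "river" : S/PP
  [1,7] S\(S/PP)   <
    [1,6] N   >
      [1,3] N/(PP\N)   >
        [1,2] "near" : (N/(PP\N))/NP
        [2,3] "that" : NP
      [3,6] PP\N   >
        [3,4] "heard" : (PP\N)/N
        [4,6] N   <
          [4,5] "slowly" : S\PP
          [5,6] "often" : N\(S\PP)
    [6,7] "liked" : (S\(S/PP))\N

YES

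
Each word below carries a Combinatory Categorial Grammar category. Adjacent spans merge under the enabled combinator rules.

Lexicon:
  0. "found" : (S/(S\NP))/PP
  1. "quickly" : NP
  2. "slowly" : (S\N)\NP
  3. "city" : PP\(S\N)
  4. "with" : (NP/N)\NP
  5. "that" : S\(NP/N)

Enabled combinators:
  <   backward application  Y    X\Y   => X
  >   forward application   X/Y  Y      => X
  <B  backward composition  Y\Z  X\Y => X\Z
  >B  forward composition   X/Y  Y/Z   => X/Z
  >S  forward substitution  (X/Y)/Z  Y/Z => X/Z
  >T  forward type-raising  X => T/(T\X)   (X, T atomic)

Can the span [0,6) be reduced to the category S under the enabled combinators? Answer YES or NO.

YES

[0,6] S   >
  [0,4] S/(S\NP)   >
    [0,1] "found" : (S/(S\NP))/PP
    [1,4] PP   >
      [1,2] PP/(PP\NP)   >T
        [1,2] "quickly" : NP
      [2,4] PP\NP   <B
        [2,3] "slowly" : (S\N)\NP
        [3,4] "city" : PP\(S\N)
  [4,6] S\NP   <B
    [4,5] "with" : (NP/N)\NP
    [5,6] "that" : S\(NP/N)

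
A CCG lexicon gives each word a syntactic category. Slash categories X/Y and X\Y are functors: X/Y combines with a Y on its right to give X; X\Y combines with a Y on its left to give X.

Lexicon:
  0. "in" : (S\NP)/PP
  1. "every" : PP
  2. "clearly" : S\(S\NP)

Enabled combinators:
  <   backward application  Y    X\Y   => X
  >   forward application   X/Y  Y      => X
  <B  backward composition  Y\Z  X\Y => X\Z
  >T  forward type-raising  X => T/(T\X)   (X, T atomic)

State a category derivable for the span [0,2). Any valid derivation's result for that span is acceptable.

S\NP

[0,3] S   <
  [0,2] S\NP   >
    [0,1] "in" : (S\NP)/PP
    [1,2] "every" : PP
  [2,3] "clearly" : S\(S\NP)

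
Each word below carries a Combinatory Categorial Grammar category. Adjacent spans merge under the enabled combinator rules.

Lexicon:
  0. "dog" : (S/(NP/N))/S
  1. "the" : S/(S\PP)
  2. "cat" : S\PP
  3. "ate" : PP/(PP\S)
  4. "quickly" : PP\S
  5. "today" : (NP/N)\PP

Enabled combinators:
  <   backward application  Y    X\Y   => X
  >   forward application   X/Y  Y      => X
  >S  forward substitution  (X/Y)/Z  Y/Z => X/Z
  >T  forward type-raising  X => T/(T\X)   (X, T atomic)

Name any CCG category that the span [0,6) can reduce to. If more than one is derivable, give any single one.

S

[0,6] S   >
  [0,3] S/(NP/N)   >
    [0,1] "dog" : (S/(NP/N))/S
    [1,3] S   >
      [1,2] "the" : S/(S\PP)
      [2,3] "cat" : S\PP
  [3,6] NP/N   <
    [3,5] PP   >
      [3,4] "ate" : PP/(PP\S)
      [4,5] "quickly" : PP\S
    [5,6] "today" : (NP/N)\PP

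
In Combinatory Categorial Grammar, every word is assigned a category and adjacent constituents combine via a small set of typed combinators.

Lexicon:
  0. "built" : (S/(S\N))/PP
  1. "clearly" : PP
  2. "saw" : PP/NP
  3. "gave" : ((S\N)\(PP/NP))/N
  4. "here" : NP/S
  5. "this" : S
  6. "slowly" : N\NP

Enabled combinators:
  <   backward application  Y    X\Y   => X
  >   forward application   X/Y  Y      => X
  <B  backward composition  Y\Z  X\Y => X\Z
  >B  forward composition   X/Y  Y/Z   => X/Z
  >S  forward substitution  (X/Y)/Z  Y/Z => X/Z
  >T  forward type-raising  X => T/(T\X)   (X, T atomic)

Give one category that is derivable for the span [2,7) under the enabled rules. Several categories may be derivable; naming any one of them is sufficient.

S\N

[0,7] S   >
  [0,2] S/(S\N)   >
    [0,1] "built" : (S/(S\N))/PP
    [1,2] "clearly" : PP
  [2,7] S\N   <
    [2,3] "saw" : PP/NP
    [3,7] (S\N)\(PP/NP)   >
      [3,4] "gave" : ((S\N)\(PP/NP))/N
      [4,7] N   <
        [4,6] NP   >
          [4,5] "here" : NP/S
          [5,6] "this" : S
        [6,7] "slowly" : N\NP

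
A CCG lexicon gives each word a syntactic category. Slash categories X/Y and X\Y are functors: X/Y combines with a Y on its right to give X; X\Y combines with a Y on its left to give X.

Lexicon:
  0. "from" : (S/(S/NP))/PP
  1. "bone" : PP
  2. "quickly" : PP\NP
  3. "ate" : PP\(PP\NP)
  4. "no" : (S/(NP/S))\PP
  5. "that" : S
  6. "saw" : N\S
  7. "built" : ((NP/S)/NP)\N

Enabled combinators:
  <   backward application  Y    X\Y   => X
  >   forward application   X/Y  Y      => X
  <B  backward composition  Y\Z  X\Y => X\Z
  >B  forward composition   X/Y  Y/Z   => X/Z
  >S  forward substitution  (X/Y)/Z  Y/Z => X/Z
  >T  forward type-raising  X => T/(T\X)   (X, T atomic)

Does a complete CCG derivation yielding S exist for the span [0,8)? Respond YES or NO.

[0,8] S   >
  [0,2] S/(S/NP)   >
    [0,1] "from" : (S/(S/NP))/PP
    [1,2] "bone" : PP
  [2,8] S/NP   >B
    [2,5] S/(NP/S)   <
      [2,4] PP   <
        [2,3] "quickly" : PP\NP
        [3,4] "ate" : PP\(PP\NP)
      [4,5] "no" : (S/(NP/S))\PP
    [5,8] (NP/S)/NP   <
      [5,7] N   <
        [5,6] "that" : S
        [6,7] "saw" : N\S
      [7,8] "built" : ((NP/S)/NP)\N

YES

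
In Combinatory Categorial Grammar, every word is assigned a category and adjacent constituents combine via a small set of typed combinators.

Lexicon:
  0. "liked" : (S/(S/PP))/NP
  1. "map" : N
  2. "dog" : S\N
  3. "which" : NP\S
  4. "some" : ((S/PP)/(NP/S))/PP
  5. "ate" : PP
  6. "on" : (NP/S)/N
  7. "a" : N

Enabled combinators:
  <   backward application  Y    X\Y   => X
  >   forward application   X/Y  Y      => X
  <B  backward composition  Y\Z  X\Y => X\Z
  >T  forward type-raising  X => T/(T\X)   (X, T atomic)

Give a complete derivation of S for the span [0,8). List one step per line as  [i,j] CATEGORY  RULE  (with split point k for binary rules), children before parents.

[0,8] S   >
  [0,4] S/(S/PP)   >
    [0,1] "liked" : (S/(S/PP))/NP
    [1,4] NP   <
      [1,2] "map" : N
      [2,4] NP\N   <B
        [2,3] "dog" : S\N
        [3,4] "which" : NP\S
  [4,8] S/PP   >
    [4,6] (S/PP)/(NP/S)   >
      [4,5] "some" : ((S/PP)/(NP/S))/PP
      [5,6] "ate" : PP
    [6,8] NP/S   >
      [6,7] "on" : (NP/S)/N
      [7,8] "a" : N

[0,1] (S/(S/PP))/NP  lex  "liked"
[1,2] N  lex  "map"
[2,3] S\N  lex  "dog"
[3,4] NP\S  lex  "which"
[2,4] NP\N  <B  k=3
[1,4] NP  <  k=2
[0,4] S/(S/PP)  >  k=1
[4,5] ((S/PP)/(NP/S))/PP  lex  "some"
[5,6] PP  lex  "ate"
[4,6] (S/PP)/(NP/S)  >  k=5
[6,7] (NP/S)/N  lex  "on"
[7,8] N  lex  "a"
[6,8] NP/S  >  k=7
[4,8] S/PP  >  k=6
[0,8] S  >  k=4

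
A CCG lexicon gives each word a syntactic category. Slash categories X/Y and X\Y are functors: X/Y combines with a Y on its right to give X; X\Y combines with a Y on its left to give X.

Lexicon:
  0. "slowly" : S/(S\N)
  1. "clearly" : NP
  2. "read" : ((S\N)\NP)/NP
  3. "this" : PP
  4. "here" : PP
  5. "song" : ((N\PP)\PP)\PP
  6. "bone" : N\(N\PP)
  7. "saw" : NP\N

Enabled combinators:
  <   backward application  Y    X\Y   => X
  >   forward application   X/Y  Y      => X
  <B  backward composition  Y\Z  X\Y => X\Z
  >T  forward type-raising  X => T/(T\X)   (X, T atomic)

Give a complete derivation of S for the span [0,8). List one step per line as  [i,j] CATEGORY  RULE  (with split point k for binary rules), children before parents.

[0,8] S   >
  [0,1] "slowly" : S/(S\N)
  [1,8] S\N   <
    [1,2] "clearly" : NP
    [2,8] (S\N)\NP   >
      [2,3] "read" : ((S\N)\NP)/NP
      [3,8] NP   <
        [3,7] N   <
          [3,6] N\PP   <
            [3,4] "this" : PP
            [4,6] (N\PP)\PP   <
              [4,5] "here" : PP
              [5,6] "song" : ((N\PP)\PP)\PP
          [6,7] "bone" : N\(N\PP)
        [7,8] "saw" : NP\N

[0,1] S/(S\N)  lex  "slowly"
[1,2] NP  lex  "clearly"
[2,3] ((S\N)\NP)/NP  lex  "read"
[3,4] PP  lex  "this"
[4,5] PP  lex  "here"
[5,6] ((N\PP)\PP)\PP  lex  "song"
[4,6] (N\PP)\PP  <  k=5
[3,6] N\PP  <  k=4
[6,7] N\(N\PP)  lex  "bone"
[3,7] N  <  k=6
[7,8] NP\N  lex  "saw"
[3,8] NP  <  k=7
[2,8] (S\N)\NP  >  k=3
[1,8] S\N  <  k=2
[0,8] S  >  k=1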